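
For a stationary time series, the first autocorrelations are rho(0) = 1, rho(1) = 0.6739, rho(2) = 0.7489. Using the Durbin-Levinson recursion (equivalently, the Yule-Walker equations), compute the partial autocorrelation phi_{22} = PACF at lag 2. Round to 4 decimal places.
\phi_{22} = 0.5400

The PACF at lag k is phi_{kk}, the last component of the solution
to the Yule-Walker system G_k phi = r_k where
  (G_k)_{ij} = rho(|i - j|), (r_k)_i = rho(i), i,j = 1..k.
Equivalently, Durbin-Levinson gives phi_{kk} iteratively:
  phi_{11} = rho(1)
  phi_{kk} = [rho(k) - sum_{j=1..k-1} phi_{k-1,j} rho(k-j)]
            / [1 - sum_{j=1..k-1} phi_{k-1,j} rho(j)],
  phi_{k,j} = phi_{k-1,j} - phi_{kk} phi_{k-1,k-j},  j = 1..k-1.
Step k = 1:
  phi_11 = rho(1) = 0.6739.
Step k = 2:
  phi_22 = [rho(2) - phi_11 rho(1)] / [1 - phi_11 rho(1)] = [0.7489 - (0.6739)(0.6739)] / [1 - (0.6739)(0.6739)]
         = 0.29475879 / 0.54585879 = 0.54.
Therefore phi_{22} = 0.5400.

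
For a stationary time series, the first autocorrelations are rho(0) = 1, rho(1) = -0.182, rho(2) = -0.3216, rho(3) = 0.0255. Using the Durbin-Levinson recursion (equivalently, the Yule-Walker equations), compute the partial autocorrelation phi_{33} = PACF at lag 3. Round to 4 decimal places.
\phi_{33} = -0.1449

The PACF at lag k is phi_{kk}, the last component of the solution
to the Yule-Walker system G_k phi = r_k where
  (G_k)_{ij} = rho(|i - j|), (r_k)_i = rho(i), i,j = 1..k.
Equivalently, Durbin-Levinson gives phi_{kk} iteratively:
  phi_{11} = rho(1)
  phi_{kk} = [rho(k) - sum_{j=1..k-1} phi_{k-1,j} rho(k-j)]
            / [1 - sum_{j=1..k-1} phi_{k-1,j} rho(j)],
  phi_{k,j} = phi_{k-1,j} - phi_{kk} phi_{k-1,k-j},  j = 1..k-1.
Step k = 1:
  phi_11 = rho(1) = -0.182.
Step k = 2:
  phi_22 = [rho(2) - phi_11 rho(1)] / [1 - phi_11 rho(1)] = [-0.3216 - (-0.182)(-0.182)] / [1 - (-0.182)(-0.182)]
         = -0.354724 / 0.966876 = -0.366876.
  Update: phi_21 = phi_11 - phi_22 phi_11 = -0.182 - (-0.366876)(-0.182) = -0.248772.
Step k = 3:
  phi_33 = [rho(3) - phi_21 rho(2) - phi_22 rho(1)] / [1 - phi_21 rho(1) - phi_22 rho(2)]
    numerator   = 0.0255 - (-0.248772)(-0.3216) - (-0.366876)(-0.182) = -0.12127642
    denominator = 1 - (-0.248772)(-0.182) - (-0.366876)(-0.3216) = 0.83673613
  phi_33 = -0.12127642 / 0.83673613 = -0.1449.
Therefore phi_{33} = -0.1449.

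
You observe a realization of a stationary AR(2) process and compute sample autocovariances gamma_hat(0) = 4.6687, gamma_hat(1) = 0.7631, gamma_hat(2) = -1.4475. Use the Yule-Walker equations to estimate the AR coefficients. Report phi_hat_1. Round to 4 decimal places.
\hat\phi_{1} = 0.2200

The Yule-Walker equations for an AR(p) process read, in matrix form,
  Gamma_p phi = r_p,   with   (Gamma_p)_{ij} = gamma(|i - j|),
                       (r_p)_i = gamma(i),   i,j = 1..p.
Substitute the sample gammas (Toeplitz matrix and right-hand side of size 2):
  Gamma_p = [[4.6687, 0.7631], [0.7631, 4.6687]]
  r_p     = [0.7631, -1.4475]
Written out:
  4.6687 phi_1 + 0.7631 phi_2 = 0.7631
  0.7631 phi_1 + 4.6687 phi_2 = -1.4475
Solve by Cramer's rule:
  det = gamma(0)^2 - gamma(1)^2 = (4.6687)^2 - (0.7631)^2 = 21.79675969 - 0.58232161 = 21.21443808
  phi_hat_1 = [gamma(1) gamma(0) - gamma(1) gamma(2)] / det = [(0.7631)(4.6687) - (0.7631)(-1.4475)] / 21.21443808 = 4.66727222 / 21.21443808 = 0.22
  phi_hat_2 = [gamma(0) gamma(2) - gamma(1)^2] / det = [(4.6687)(-1.4475) - (0.7631)^2] / 21.21443808 = -7.34026486 / 21.21443808 = -0.346
So phi_hat = [0.2200, -0.3460].
Therefore phi_hat_1 = 0.2200.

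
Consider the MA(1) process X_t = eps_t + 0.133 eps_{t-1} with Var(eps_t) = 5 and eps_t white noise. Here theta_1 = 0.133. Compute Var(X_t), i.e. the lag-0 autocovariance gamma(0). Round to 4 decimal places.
\gamma(0) = 5.0884

For an MA(q) process X_t = eps_t + sum_i theta_i eps_{t-i} with
Var(eps_t) = sigma^2, the variance is
  gamma(0) = sigma^2 * (1 + sum_i theta_i^2).
  sum_i theta_i^2 = (0.133)^2 = 0.017689.
  gamma(0) = 5 * (1 + 0.017689) = 5 * 1.017689 = 5.088445, which rounds to 5.0884.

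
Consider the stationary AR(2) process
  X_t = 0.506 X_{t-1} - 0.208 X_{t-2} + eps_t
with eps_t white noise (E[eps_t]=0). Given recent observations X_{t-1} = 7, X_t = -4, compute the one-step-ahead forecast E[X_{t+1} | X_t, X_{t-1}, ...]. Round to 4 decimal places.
E[X_{t+1} \mid \mathcal F_t] = -3.4800

For an AR(p) model X_t = c + sum_i phi_i X_{t-i} + eps_t, the
one-step-ahead conditional mean is
  E[X_{t+1} | X_t, ...] = c + sum_i phi_i X_{t+1-i}.
Substitute known values:
  E[X_{t+1} | ...] = (0.506) * (-4) + (-0.208) * (7)
                   = -3.4800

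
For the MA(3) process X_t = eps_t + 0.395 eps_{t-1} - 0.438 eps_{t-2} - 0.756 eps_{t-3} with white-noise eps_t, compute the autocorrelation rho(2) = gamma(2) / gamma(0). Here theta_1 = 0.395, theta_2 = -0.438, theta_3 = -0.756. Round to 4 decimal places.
\rho(2) = -0.3838

For an MA(q) process with theta_0 = 1, the autocovariance is
  gamma(k) = sigma^2 * sum_{i=0..q-k} theta_i * theta_{i+k},
and rho(k) = gamma(k) / gamma(0). Sigma^2 cancels.
  numerator   = (1)*(-0.438) + (0.395)*(-0.756) = -0.73662.
  denominator = (1)^2 + (0.395)^2 + (-0.438)^2 + (-0.756)^2 = 1.919405.
  rho(2) = -0.73662 / 1.919405 = -0.3838.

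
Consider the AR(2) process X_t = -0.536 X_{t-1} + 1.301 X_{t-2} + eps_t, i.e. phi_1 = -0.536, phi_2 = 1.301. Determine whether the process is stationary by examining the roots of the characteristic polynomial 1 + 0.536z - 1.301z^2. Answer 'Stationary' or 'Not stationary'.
\text{Not stationary}

The AR(p) characteristic polynomial is P(z) = 1 + 0.536z - 1.301z^2.
Stationarity requires all roots to lie outside the unit circle, i.e. |z| > 1 for every root.
Set 1 + (0.536) z + (-1.301) z^2 = 0, i.e. a z^2 + b z + c = 0 with a = -1.301, b = 0.536, c = 1.
Discriminant D = b^2 - 4ac = (0.536)^2 - 4*(-1.301)*1 = 0.287296 - (-5.204) = 5.491296.
D >= 0, so the roots are real: z = (-b +/- sqrt(D)) / (2a) = (-0.536 +/- 2.343351) / (-2.602).
  z_1 = (-0.536 + 2.343351) / (-2.602) = -0.6946,   |z_1| = 0.6946.
  z_2 = (-0.536 - 2.343351) / (-2.602) = 1.1066,   |z_2| = 1.1066.
Moduli of all roots: 0.6946, 1.1066.
All moduli strictly greater than 1? No.
Verdict: Not stationary.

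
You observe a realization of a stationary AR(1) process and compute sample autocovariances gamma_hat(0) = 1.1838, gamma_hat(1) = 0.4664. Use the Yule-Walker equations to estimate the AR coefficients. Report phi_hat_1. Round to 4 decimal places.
\hat\phi_{1} = 0.3940

The Yule-Walker equations for an AR(p) process read, in matrix form,
  Gamma_p phi = r_p,   with   (Gamma_p)_{ij} = gamma(|i - j|),
                       (r_p)_i = gamma(i),   i,j = 1..p.
Substitute the sample gammas (Toeplitz matrix and right-hand side of size 1):
  Gamma_p = [[1.1838]]
  r_p     = [0.4664]
With p = 1 this is the single equation gamma(0) phi_1 = gamma(1):
  phi_hat_1 = gamma(1) / gamma(0) = 0.4664 / 1.1838 = 0.3940.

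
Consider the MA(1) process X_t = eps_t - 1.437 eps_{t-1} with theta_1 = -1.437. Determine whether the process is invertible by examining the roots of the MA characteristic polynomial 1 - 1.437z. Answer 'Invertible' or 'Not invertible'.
\text{Not invertible}

The MA(q) characteristic polynomial is P(z) = 1 - 1.437z.
Invertibility requires all roots to lie outside the unit circle, i.e. |z| > 1 for every root.
This is linear in z: 1 + (-1.437) z = 0  =>  z = -1/(-1.437) = 0.695894,  |z| = 0.695894.
Moduli of all roots: 0.6959.
All moduli strictly greater than 1? No.
Verdict: Not invertible.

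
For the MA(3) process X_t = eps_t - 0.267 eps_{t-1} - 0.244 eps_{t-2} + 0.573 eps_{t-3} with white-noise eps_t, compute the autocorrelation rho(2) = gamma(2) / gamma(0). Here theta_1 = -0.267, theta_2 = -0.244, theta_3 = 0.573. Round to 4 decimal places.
\rho(2) = -0.2721

For an MA(q) process with theta_0 = 1, the autocovariance is
  gamma(k) = sigma^2 * sum_{i=0..q-k} theta_i * theta_{i+k},
and rho(k) = gamma(k) / gamma(0). Sigma^2 cancels.
  numerator   = (1)*(-0.244) + (-0.267)*(0.573) = -0.396991.
  denominator = (1)^2 + (-0.267)^2 + (-0.244)^2 + (0.573)^2 = 1.459154.
  rho(2) = -0.396991 / 1.459154 = -0.2721.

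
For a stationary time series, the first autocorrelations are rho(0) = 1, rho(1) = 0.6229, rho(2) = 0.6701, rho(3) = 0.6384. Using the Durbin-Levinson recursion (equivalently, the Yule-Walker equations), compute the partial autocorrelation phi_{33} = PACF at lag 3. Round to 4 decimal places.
\phi_{33} = 0.2620

The PACF at lag k is phi_{kk}, the last component of the solution
to the Yule-Walker system G_k phi = r_k where
  (G_k)_{ij} = rho(|i - j|), (r_k)_i = rho(i), i,j = 1..k.
Equivalently, Durbin-Levinson gives phi_{kk} iteratively:
  phi_{11} = rho(1)
  phi_{kk} = [rho(k) - sum_{j=1..k-1} phi_{k-1,j} rho(k-j)]
            / [1 - sum_{j=1..k-1} phi_{k-1,j} rho(j)],
  phi_{k,j} = phi_{k-1,j} - phi_{kk} phi_{k-1,k-j},  j = 1..k-1.
Step k = 1:
  phi_11 = rho(1) = 0.6229.
Step k = 2:
  phi_22 = [rho(2) - phi_11 rho(1)] / [1 - phi_11 rho(1)] = [0.6701 - (0.6229)(0.6229)] / [1 - (0.6229)(0.6229)]
         = 0.28209559 / 0.61199559 = 0.460944.
  Update: phi_21 = phi_11 - phi_22 phi_11 = 0.6229 - (0.460944)(0.6229) = 0.335778.
Step k = 3:
  phi_33 = [rho(3) - phi_21 rho(2) - phi_22 rho(1)] / [1 - phi_21 rho(1) - phi_22 rho(2)]
    numerator   = 0.6384 - (0.335778)(0.6701) - (0.460944)(0.6229) = 0.12627319
    denominator = 1 - (0.335778)(0.6229) - (0.460944)(0.6701) = 0.48196537
  phi_33 = 0.12627319 / 0.48196537 = 0.262.
Therefore phi_{33} = 0.2620.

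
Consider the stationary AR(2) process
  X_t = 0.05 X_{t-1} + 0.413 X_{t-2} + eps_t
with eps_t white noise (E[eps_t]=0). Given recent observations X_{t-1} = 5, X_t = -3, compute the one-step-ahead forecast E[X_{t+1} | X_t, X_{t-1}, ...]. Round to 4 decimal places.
E[X_{t+1} \mid \mathcal F_t] = 1.9150

For an AR(p) model X_t = c + sum_i phi_i X_{t-i} + eps_t, the
one-step-ahead conditional mean is
  E[X_{t+1} | X_t, ...] = c + sum_i phi_i X_{t+1-i}.
Substitute known values:
  E[X_{t+1} | ...] = (0.05) * (-3) + (0.413) * (5)
                   = 1.9150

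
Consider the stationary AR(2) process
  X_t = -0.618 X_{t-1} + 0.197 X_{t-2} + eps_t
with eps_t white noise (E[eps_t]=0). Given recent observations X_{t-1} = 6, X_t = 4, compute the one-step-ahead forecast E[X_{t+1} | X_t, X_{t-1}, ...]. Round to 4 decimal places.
E[X_{t+1} \mid \mathcal F_t] = -1.2900

For an AR(p) model X_t = c + sum_i phi_i X_{t-i} + eps_t, the
one-step-ahead conditional mean is
  E[X_{t+1} | X_t, ...] = c + sum_i phi_i X_{t+1-i}.
Substitute known values:
  E[X_{t+1} | ...] = (-0.618) * (4) + (0.197) * (6)
                   = -1.2900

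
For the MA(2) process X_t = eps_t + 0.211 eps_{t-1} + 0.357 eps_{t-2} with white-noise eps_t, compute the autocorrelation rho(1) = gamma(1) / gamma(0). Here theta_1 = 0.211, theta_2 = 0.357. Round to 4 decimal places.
\rho(1) = 0.2443

For an MA(q) process with theta_0 = 1, the autocovariance is
  gamma(k) = sigma^2 * sum_{i=0..q-k} theta_i * theta_{i+k},
and rho(k) = gamma(k) / gamma(0). Sigma^2 cancels.
  numerator   = (1)*(0.211) + (0.211)*(0.357) = 0.286327.
  denominator = (1)^2 + (0.211)^2 + (0.357)^2 = 1.17197.
  rho(1) = 0.286327 / 1.17197 = 0.2443.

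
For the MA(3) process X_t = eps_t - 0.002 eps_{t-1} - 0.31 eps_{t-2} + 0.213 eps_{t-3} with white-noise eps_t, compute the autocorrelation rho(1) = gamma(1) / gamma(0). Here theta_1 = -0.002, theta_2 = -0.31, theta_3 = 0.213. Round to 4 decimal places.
\rho(1) = -0.0591

For an MA(q) process with theta_0 = 1, the autocovariance is
  gamma(k) = sigma^2 * sum_{i=0..q-k} theta_i * theta_{i+k},
and rho(k) = gamma(k) / gamma(0). Sigma^2 cancels.
  numerator   = (1)*(-0.002) + (-0.002)*(-0.31) + (-0.31)*(0.213) = -0.06741.
  denominator = (1)^2 + (-0.002)^2 + (-0.31)^2 + (0.213)^2 = 1.141473.
  rho(1) = -0.06741 / 1.141473 = -0.0591.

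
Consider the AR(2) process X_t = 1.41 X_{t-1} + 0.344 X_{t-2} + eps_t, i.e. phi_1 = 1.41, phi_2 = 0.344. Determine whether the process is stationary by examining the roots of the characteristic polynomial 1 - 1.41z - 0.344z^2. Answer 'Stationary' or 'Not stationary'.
\text{Not stationary}

The AR(p) characteristic polynomial is P(z) = 1 - 1.41z - 0.344z^2.
Stationarity requires all roots to lie outside the unit circle, i.e. |z| > 1 for every root.
Set 1 + (-1.41) z + (-0.344) z^2 = 0, i.e. a z^2 + b z + c = 0 with a = -0.344, b = -1.41, c = 1.
Discriminant D = b^2 - 4ac = (-1.41)^2 - 4*(-0.344)*1 = 1.9881 - (-1.376) = 3.3641.
D >= 0, so the roots are real: z = (-b +/- sqrt(D)) / (2a) = (1.41 +/- 1.834148) / (-0.688).
  z_1 = (1.41 + 1.834148) / (-0.688) = -4.7153,   |z_1| = 4.7153.
  z_2 = (1.41 - 1.834148) / (-0.688) = 0.6165,   |z_2| = 0.6165.
Moduli of all roots: 4.7153, 0.6165.
All moduli strictly greater than 1? No.
Verdict: Not stationary.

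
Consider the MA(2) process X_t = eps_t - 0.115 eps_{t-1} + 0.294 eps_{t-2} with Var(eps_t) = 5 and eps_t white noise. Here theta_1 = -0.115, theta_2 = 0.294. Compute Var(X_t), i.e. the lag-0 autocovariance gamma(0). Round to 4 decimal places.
\gamma(0) = 5.4983

For an MA(q) process X_t = eps_t + sum_i theta_i eps_{t-i} with
Var(eps_t) = sigma^2, the variance is
  gamma(0) = sigma^2 * (1 + sum_i theta_i^2).
  sum_i theta_i^2 = (-0.115)^2 + (0.294)^2 = 0.013225 + 0.086436 = 0.099661.
  gamma(0) = 5 * (1 + 0.099661) = 5 * 1.099661 = 5.498305, which rounds to 5.4983.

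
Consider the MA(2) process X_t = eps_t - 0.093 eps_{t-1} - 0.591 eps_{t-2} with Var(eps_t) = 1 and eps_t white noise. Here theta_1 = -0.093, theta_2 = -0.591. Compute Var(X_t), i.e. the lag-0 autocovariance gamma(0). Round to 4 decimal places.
\gamma(0) = 1.3579

For an MA(q) process X_t = eps_t + sum_i theta_i eps_{t-i} with
Var(eps_t) = sigma^2, the variance is
  gamma(0) = sigma^2 * (1 + sum_i theta_i^2).
  sum_i theta_i^2 = (-0.093)^2 + (-0.591)^2 = 0.008649 + 0.349281 = 0.35793.
  gamma(0) = 1 * (1 + 0.35793) = 1 * 1.35793 = 1.35793, which rounds to 1.3579.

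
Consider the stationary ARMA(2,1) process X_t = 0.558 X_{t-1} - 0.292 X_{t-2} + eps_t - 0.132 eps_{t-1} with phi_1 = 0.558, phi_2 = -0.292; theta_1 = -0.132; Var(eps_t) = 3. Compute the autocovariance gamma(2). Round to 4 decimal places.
\gamma(2) = -0.3568

Multiply the model equation by X_{t-k} and take expectations. With theta_0 = psi_0 = 1 and psi_j the MA(infinity) weights, this gives
  gamma(k) - sum_i phi_i gamma(k-i) = c_k,
  c_k = sigma^2 * sum_{j=k..q} theta_j psi_{j-k}   (c_k = 0 for k > q),
using gamma(-m) = gamma(m).
psi-weights needed (psi_j = theta_j + sum_i phi_i psi_{j-i}):
  psi_1 = theta_1 + phi_1 = -0.132 + (0.558) = 0.426
Right-hand sides:
  c_0 = sigma^2 (1 + theta_1 psi_1) = 3 * (1 + (-0.132)(0.426)) = 3 * 0.943768 = 2.831304
  c_1 = sigma^2 theta_1 = 3 * (-0.132) = -0.396
  c_2 = 0
Equations for k = 0, 1, 2 (AR order 2, c_2 = 0):
  (E0) gamma(0) = phi_1 gamma(1) + phi_2 gamma(2) + c_0
  (E1) gamma(1) = phi_1 gamma(0) + phi_2 gamma(1) + c_1
  (E2) gamma(2) = phi_1 gamma(1) + phi_2 gamma(0)
From (E1): gamma(1) = A gamma(0) + B with
  A = phi_1 / (1 - phi_2) = 0.558 / 1.292 = 0.431889,   B = c_1 / (1 - phi_2) = -0.396 / 1.292 = -0.306502.
Insert (E2) into (E0): gamma(0) (1 - phi_2^2) = phi_1 (1 + phi_2) gamma(1) + c_0.
  phi_1 (1 + phi_2) = (0.558)(0.708) = 0.395064,   1 - phi_2^2 = 0.914736.
Replace gamma(1) by A gamma(0) + B and collect gamma(0):
  gamma(0) [0.914736 - (0.395064)(0.431889)] = (0.395064)(-0.306502) + 2.831304
  gamma(0) * 0.744112 = 2.710216
  gamma(0) = 2.710216 / 0.744112 = 3.642214.
  gamma(1) = A gamma(0) + B = (0.431889)(3.642214) + (-0.306502) = 1.266529.
  gamma(2) = phi_1 gamma(1) + phi_2 gamma(0) = (0.558)(1.266529) + (-0.292)(3.642214) = -0.356803.
Therefore gamma(2) = -0.3568 (to 4 decimal places).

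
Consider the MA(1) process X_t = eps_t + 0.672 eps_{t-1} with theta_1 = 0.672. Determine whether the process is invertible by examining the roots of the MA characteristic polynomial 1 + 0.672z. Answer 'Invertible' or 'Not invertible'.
\text{Invertible}

The MA(q) characteristic polynomial is P(z) = 1 + 0.672z.
Invertibility requires all roots to lie outside the unit circle, i.e. |z| > 1 for every root.
This is linear in z: 1 + (0.672) z = 0  =>  z = -1/(0.672) = -1.488095,  |z| = 1.488095.
Moduli of all roots: 1.4881.
All moduli strictly greater than 1? Yes.
Verdict: Invertible.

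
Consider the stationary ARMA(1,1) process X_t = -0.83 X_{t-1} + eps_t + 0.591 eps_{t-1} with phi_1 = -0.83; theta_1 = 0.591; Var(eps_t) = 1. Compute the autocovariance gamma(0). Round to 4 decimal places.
\gamma(0) = 1.1836

Multiply the model equation by X_{t-k} and take expectations. With theta_0 = psi_0 = 1 and psi_j the MA(infinity) weights, this gives
  gamma(k) - sum_i phi_i gamma(k-i) = c_k,
  c_k = sigma^2 * sum_{j=k..q} theta_j psi_{j-k}   (c_k = 0 for k > q),
using gamma(-m) = gamma(m).
psi-weights needed (psi_j = theta_j + sum_i phi_i psi_{j-i}):
  psi_1 = theta_1 + phi_1 = 0.591 + (-0.83) = -0.239
Right-hand sides:
  c_0 = sigma^2 (1 + theta_1 psi_1) = 1 * (1 + (0.591)(-0.239)) = 1 * 0.858751 = 0.858751
  c_1 = sigma^2 theta_1 = 1 * (0.591) = 0.591
  c_2 = 0
Equations for k = 0 and k = 1 (AR order 1):
  gamma(0) = phi_1 gamma(1) + c_0
  gamma(1) = phi_1 gamma(0) + c_1
Substituting the second into the first: gamma(0) (1 - phi_1^2) = c_0 + phi_1 c_1, so
  gamma(0) = (c_0 + phi_1 c_1) / (1 - phi_1^2) = (0.858751 + (-0.83)(0.591)) / (1 - (-0.83)^2) = 0.368221 / 0.3111 = 1.18361.
Therefore gamma(0) = 1.1836 (to 4 decimal places).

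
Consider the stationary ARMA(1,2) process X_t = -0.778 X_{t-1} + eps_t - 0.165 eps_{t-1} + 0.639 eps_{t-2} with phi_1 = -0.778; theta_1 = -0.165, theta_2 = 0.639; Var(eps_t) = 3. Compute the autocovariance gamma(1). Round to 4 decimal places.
\gamma(1) = -17.8536

Multiply the model equation by X_{t-k} and take expectations. With theta_0 = psi_0 = 1 and psi_j the MA(infinity) weights, this gives
  gamma(k) - sum_i phi_i gamma(k-i) = c_k,
  c_k = sigma^2 * sum_{j=k..q} theta_j psi_{j-k}   (c_k = 0 for k > q),
using gamma(-m) = gamma(m).
psi-weights needed (psi_j = theta_j + sum_i phi_i psi_{j-i}):
  psi_1 = theta_1 + phi_1 = -0.165 + (-0.778) = -0.943
  psi_2 = theta_2 + phi_1 psi_1 = 0.639 + (-0.778)(-0.943) = 1.372654
Right-hand sides:
  c_0 = sigma^2 (1 + theta_1 psi_1 + theta_2 psi_2) = 3 * (1 + (-0.165)(-0.943) + (0.639)(1.372654)) = 3 * 2.032721 = 6.098163
  c_1 = sigma^2 (theta_1 + theta_2 psi_1) = 3 * (-0.165 + (0.639)(-0.943)) = -2.302731
  c_2 = sigma^2 theta_2 = 3 * (0.639) = 1.917
Equations for k = 0 and k = 1 (AR order 1):
  gamma(0) = phi_1 gamma(1) + c_0
  gamma(1) = phi_1 gamma(0) + c_1
Substituting the second into the first: gamma(0) (1 - phi_1^2) = c_0 + phi_1 c_1, so
  gamma(0) = (c_0 + phi_1 c_1) / (1 - phi_1^2) = (6.098163 + (-0.778)(-2.302731)) / (1 - (-0.778)^2) = 7.889687 / 0.394716 = 19.988264.
  gamma(1) = phi_1 gamma(0) + c_1 = (-0.778)(19.988264) + (-2.302731) = -17.8536.
Therefore gamma(1) = -17.8536 (to 4 decimal places).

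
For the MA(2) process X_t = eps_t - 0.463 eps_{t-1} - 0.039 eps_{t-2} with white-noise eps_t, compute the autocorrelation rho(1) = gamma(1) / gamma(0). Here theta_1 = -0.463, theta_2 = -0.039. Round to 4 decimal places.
\rho(1) = -0.3659

For an MA(q) process with theta_0 = 1, the autocovariance is
  gamma(k) = sigma^2 * sum_{i=0..q-k} theta_i * theta_{i+k},
and rho(k) = gamma(k) / gamma(0). Sigma^2 cancels.
  numerator   = (1)*(-0.463) + (-0.463)*(-0.039) = -0.444943.
  denominator = (1)^2 + (-0.463)^2 + (-0.039)^2 = 1.21589.
  rho(1) = -0.444943 / 1.21589 = -0.3659.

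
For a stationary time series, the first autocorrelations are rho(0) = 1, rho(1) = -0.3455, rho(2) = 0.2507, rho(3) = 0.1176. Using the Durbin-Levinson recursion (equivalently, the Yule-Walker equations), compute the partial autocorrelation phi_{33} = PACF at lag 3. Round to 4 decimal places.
\phi_{33} = 0.2820

The PACF at lag k is phi_{kk}, the last component of the solution
to the Yule-Walker system G_k phi = r_k where
  (G_k)_{ij} = rho(|i - j|), (r_k)_i = rho(i), i,j = 1..k.
Equivalently, Durbin-Levinson gives phi_{kk} iteratively:
  phi_{11} = rho(1)
  phi_{kk} = [rho(k) - sum_{j=1..k-1} phi_{k-1,j} rho(k-j)]
            / [1 - sum_{j=1..k-1} phi_{k-1,j} rho(j)],
  phi_{k,j} = phi_{k-1,j} - phi_{kk} phi_{k-1,k-j},  j = 1..k-1.
Step k = 1:
  phi_11 = rho(1) = -0.3455.
Step k = 2:
  phi_22 = [rho(2) - phi_11 rho(1)] / [1 - phi_11 rho(1)] = [0.2507 - (-0.3455)(-0.3455)] / [1 - (-0.3455)(-0.3455)]
         = 0.13132975 / 0.88062975 = 0.149132.
  Update: phi_21 = phi_11 - phi_22 phi_11 = -0.3455 - (0.149132)(-0.3455) = -0.293975.
Step k = 3:
  phi_33 = [rho(3) - phi_21 rho(2) - phi_22 rho(1)] / [1 - phi_21 rho(1) - phi_22 rho(2)]
    numerator   = 0.1176 - (-0.293975)(0.2507) - (0.149132)(-0.3455) = 0.24282452
    denominator = 1 - (-0.293975)(-0.3455) - (0.149132)(0.2507) = 0.86104433
  phi_33 = 0.24282452 / 0.86104433 = 0.282.
Therefore phi_{33} = 0.2820.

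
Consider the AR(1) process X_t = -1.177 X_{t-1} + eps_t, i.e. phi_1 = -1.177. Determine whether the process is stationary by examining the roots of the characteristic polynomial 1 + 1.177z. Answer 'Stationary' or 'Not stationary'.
\text{Not stationary}

The AR(p) characteristic polynomial is P(z) = 1 + 1.177z.
Stationarity requires all roots to lie outside the unit circle, i.e. |z| > 1 for every root.
This is linear in z: 1 + (1.177) z = 0  =>  z = -1/(1.177) = -0.849618,  |z| = 0.849618.
Moduli of all roots: 0.8496.
All moduli strictly greater than 1? No.
Verdict: Not stationary.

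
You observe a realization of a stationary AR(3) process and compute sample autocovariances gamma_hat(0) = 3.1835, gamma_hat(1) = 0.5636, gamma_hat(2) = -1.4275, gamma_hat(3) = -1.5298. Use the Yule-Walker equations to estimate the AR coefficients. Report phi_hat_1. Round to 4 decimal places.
\hat\phi_{1} = 0.0790

The Yule-Walker equations for an AR(p) process read, in matrix form,
  Gamma_p phi = r_p,   with   (Gamma_p)_{ij} = gamma(|i - j|),
                       (r_p)_i = gamma(i),   i,j = 1..p.
Substitute the sample gammas (Toeplitz matrix and right-hand side of size 3):
  Gamma_p = [[3.1835, 0.5636, -1.4275], [0.5636, 3.1835, 0.5636], [-1.4275, 0.5636, 3.1835]]
  r_p     = [0.5636, -1.4275, -1.5298]
Written out (R1..R3):
  (R1) 3.1835 phi_1 + 0.5636 phi_2 - 1.4275 phi_3 = 0.5636
  (R2) 0.5636 phi_1 + 3.1835 phi_2 + 0.5636 phi_3 = -1.4275
  (R3) -1.4275 phi_1 + 0.5636 phi_2 + 3.1835 phi_3 = -1.5298
Gaussian elimination:
  R2 <- R2 - (0.5636/3.1835) R1 = R2 - (0.177038) R1:  3.083721 phi_2 + 0.816322 phi_3 = -1.527279
  R3 <- R3 - (-1.4275/3.1835) R1 = R3 - (-0.448406) R1:  0.816322 phi_2 + 2.543401 phi_3 = -1.277078
  R3 <- R3 - (0.816322/3.083721) R2 = R3 - (0.26472) R2:  2.327304 phi_3 = -0.872778
Back-substitution:
  phi_hat_3 = -0.872778 / 2.327304 = -0.375017
  phi_hat_2 = (-1.527279 - (0.816322)(-0.375017)) / 3.083721 = -0.395997
  phi_hat_1 = (0.5636 - (0.5636)(-0.395997) - (-1.4275)(-0.375017)) / 3.1835 = 0.078985
So phi_hat = [0.0790, -0.3960, -0.3750].
Therefore phi_hat_1 = 0.0790.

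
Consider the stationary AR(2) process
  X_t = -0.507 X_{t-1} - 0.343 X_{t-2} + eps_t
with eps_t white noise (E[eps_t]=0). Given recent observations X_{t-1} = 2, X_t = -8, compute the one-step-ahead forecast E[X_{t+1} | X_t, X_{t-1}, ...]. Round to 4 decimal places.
E[X_{t+1} \mid \mathcal F_t] = 3.3700

For an AR(p) model X_t = c + sum_i phi_i X_{t-i} + eps_t, the
one-step-ahead conditional mean is
  E[X_{t+1} | X_t, ...] = c + sum_i phi_i X_{t+1-i}.
Substitute known values:
  E[X_{t+1} | ...] = (-0.507) * (-8) + (-0.343) * (2)
                   = 3.3700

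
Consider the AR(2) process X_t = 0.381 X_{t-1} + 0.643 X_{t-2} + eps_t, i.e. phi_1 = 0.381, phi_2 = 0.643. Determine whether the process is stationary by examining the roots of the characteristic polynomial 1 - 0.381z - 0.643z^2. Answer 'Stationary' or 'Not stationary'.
\text{Not stationary}

The AR(p) characteristic polynomial is P(z) = 1 - 0.381z - 0.643z^2.
Stationarity requires all roots to lie outside the unit circle, i.e. |z| > 1 for every root.
Set 1 + (-0.381) z + (-0.643) z^2 = 0, i.e. a z^2 + b z + c = 0 with a = -0.643, b = -0.381, c = 1.
Discriminant D = b^2 - 4ac = (-0.381)^2 - 4*(-0.643)*1 = 0.145161 - (-2.572) = 2.717161.
D >= 0, so the roots are real: z = (-b +/- sqrt(D)) / (2a) = (0.381 +/- 1.648381) / (-1.286).
  z_1 = (0.381 + 1.648381) / (-1.286) = -1.5781,   |z_1| = 1.5781.
  z_2 = (0.381 - 1.648381) / (-1.286) = 0.9855,   |z_2| = 0.9855.
Moduli of all roots: 1.5781, 0.9855.
All moduli strictly greater than 1? No.
Verdict: Not stationary.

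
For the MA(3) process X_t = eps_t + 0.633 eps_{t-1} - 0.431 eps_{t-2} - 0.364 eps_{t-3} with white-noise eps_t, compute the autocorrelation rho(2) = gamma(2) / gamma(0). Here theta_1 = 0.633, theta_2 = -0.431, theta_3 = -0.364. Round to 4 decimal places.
\rho(2) = -0.3848

For an MA(q) process with theta_0 = 1, the autocovariance is
  gamma(k) = sigma^2 * sum_{i=0..q-k} theta_i * theta_{i+k},
and rho(k) = gamma(k) / gamma(0). Sigma^2 cancels.
  numerator   = (1)*(-0.431) + (0.633)*(-0.364) = -0.661412.
  denominator = (1)^2 + (0.633)^2 + (-0.431)^2 + (-0.364)^2 = 1.718946.
  rho(2) = -0.661412 / 1.718946 = -0.3848.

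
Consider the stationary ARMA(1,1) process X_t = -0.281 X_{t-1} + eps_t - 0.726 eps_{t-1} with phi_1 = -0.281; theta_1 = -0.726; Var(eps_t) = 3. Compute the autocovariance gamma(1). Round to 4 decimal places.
\gamma(1) = -3.9491

Multiply the model equation by X_{t-k} and take expectations. With theta_0 = psi_0 = 1 and psi_j the MA(infinity) weights, this gives
  gamma(k) - sum_i phi_i gamma(k-i) = c_k,
  c_k = sigma^2 * sum_{j=k..q} theta_j psi_{j-k}   (c_k = 0 for k > q),
using gamma(-m) = gamma(m).
psi-weights needed (psi_j = theta_j + sum_i phi_i psi_{j-i}):
  psi_1 = theta_1 + phi_1 = -0.726 + (-0.281) = -1.007
Right-hand sides:
  c_0 = sigma^2 (1 + theta_1 psi_1) = 3 * (1 + (-0.726)(-1.007)) = 3 * 1.731082 = 5.193246
  c_1 = sigma^2 theta_1 = 3 * (-0.726) = -2.178
  c_2 = 0
Equations for k = 0 and k = 1 (AR order 1):
  gamma(0) = phi_1 gamma(1) + c_0
  gamma(1) = phi_1 gamma(0) + c_1
Substituting the second into the first: gamma(0) (1 - phi_1^2) = c_0 + phi_1 c_1, so
  gamma(0) = (c_0 + phi_1 c_1) / (1 - phi_1^2) = (5.193246 + (-0.281)(-2.178)) / (1 - (-0.281)^2) = 5.805264 / 0.921039 = 6.302951.
  gamma(1) = phi_1 gamma(0) + c_1 = (-0.281)(6.302951) + (-2.178) = -3.949129.
Therefore gamma(1) = -3.9491 (to 4 decimal places).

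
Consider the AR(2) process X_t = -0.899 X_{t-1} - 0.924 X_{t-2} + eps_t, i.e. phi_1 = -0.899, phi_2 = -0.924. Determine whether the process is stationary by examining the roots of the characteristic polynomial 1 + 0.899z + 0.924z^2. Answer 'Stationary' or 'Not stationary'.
\text{Stationary}

The AR(p) characteristic polynomial is P(z) = 1 + 0.899z + 0.924z^2.
Stationarity requires all roots to lie outside the unit circle, i.e. |z| > 1 for every root.
Set 1 + (0.899) z + (0.924) z^2 = 0, i.e. a z^2 + b z + c = 0 with a = 0.924, b = 0.899, c = 1.
Discriminant D = b^2 - 4ac = (0.899)^2 - 4*(0.924)*1 = 0.808201 - (3.696) = -2.887799.
D < 0, so the roots are the complex-conjugate pair z = (-b +/- i sqrt(-D)) / (2a) = -0.4865 +/- 0.9196i.
For a conjugate pair |z|^2 = z * conj(z) = (product of roots) = c/a = 1/(0.924) = 1.082251, so |z| = sqrt(1.082251) = 1.0403 for both roots.
Moduli of all roots: 1.0403, 1.0403.
All moduli strictly greater than 1? Yes.
Verdict: Stationary.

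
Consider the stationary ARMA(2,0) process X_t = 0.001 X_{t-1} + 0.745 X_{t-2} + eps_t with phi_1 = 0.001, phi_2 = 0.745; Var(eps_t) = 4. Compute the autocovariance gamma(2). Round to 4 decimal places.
\gamma(2) = 6.6971

Multiply the model equation by X_{t-k} and take expectations. With theta_0 = psi_0 = 1 and psi_j the MA(infinity) weights, this gives
  gamma(k) - sum_i phi_i gamma(k-i) = c_k,
  c_k = sigma^2 * sum_{j=k..q} theta_j psi_{j-k}   (c_k = 0 for k > q),
using gamma(-m) = gamma(m).
Pure AR (q = 0): c_0 = sigma^2 = 4, c_k = 0 for k >= 1.
Equations for k = 0, 1, 2 (AR order 2, c_2 = 0):
  (E0) gamma(0) = phi_1 gamma(1) + phi_2 gamma(2) + c_0
  (E1) gamma(1) = phi_1 gamma(0) + phi_2 gamma(1) + c_1
  (E2) gamma(2) = phi_1 gamma(1) + phi_2 gamma(0)
From (E1): gamma(1) = A gamma(0) + B with
  A = phi_1 / (1 - phi_2) = 0.001 / 0.255 = 0.003922,   B = c_1 / (1 - phi_2) = 0 / 0.255 = 0.
Insert (E2) into (E0): gamma(0) (1 - phi_2^2) = phi_1 (1 + phi_2) gamma(1) + c_0.
  phi_1 (1 + phi_2) = (0.001)(1.745) = 0.001745,   1 - phi_2^2 = 0.444975.
Replace gamma(1) by A gamma(0) + B and collect gamma(0):
  gamma(0) [0.444975 - (0.001745)(0.003922)] = c_0 = 4
  gamma(0) * 0.444968 = 4
  gamma(0) = 4 / 0.444968 = 8.989407.
  gamma(1) = A gamma(0) = (0.003922)(8.989407) = 0.035253.
  gamma(2) = phi_1 gamma(1) + phi_2 gamma(0) = (0.001)(0.035253) + (0.745)(8.989407) = 6.697144.
Therefore gamma(2) = 6.6971 (to 4 decimal places).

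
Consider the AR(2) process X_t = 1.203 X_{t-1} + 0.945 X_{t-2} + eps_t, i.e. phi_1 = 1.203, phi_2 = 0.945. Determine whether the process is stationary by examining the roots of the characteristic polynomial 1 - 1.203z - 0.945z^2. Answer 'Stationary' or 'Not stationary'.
\text{Not stationary}

The AR(p) characteristic polynomial is P(z) = 1 - 1.203z - 0.945z^2.
Stationarity requires all roots to lie outside the unit circle, i.e. |z| > 1 for every root.
Set 1 + (-1.203) z + (-0.945) z^2 = 0, i.e. a z^2 + b z + c = 0 with a = -0.945, b = -1.203, c = 1.
Discriminant D = b^2 - 4ac = (-1.203)^2 - 4*(-0.945)*1 = 1.447209 - (-3.78) = 5.227209.
D >= 0, so the roots are real: z = (-b +/- sqrt(D)) / (2a) = (1.203 +/- 2.286309) / (-1.89).
  z_1 = (1.203 + 2.286309) / (-1.89) = -1.8462,   |z_1| = 1.8462.
  z_2 = (1.203 - 2.286309) / (-1.89) = 0.5732,   |z_2| = 0.5732.
Moduli of all roots: 1.8462, 0.5732.
All moduli strictly greater than 1? No.
Verdict: Not stationary.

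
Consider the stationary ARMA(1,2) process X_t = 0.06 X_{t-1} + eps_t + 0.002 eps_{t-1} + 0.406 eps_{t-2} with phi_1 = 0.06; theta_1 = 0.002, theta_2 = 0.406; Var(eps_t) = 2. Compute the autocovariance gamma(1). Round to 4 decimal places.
\gamma(1) = 0.1950

Multiply the model equation by X_{t-k} and take expectations. With theta_0 = psi_0 = 1 and psi_j the MA(infinity) weights, this gives
  gamma(k) - sum_i phi_i gamma(k-i) = c_k,
  c_k = sigma^2 * sum_{j=k..q} theta_j psi_{j-k}   (c_k = 0 for k > q),
using gamma(-m) = gamma(m).
psi-weights needed (psi_j = theta_j + sum_i phi_i psi_{j-i}):
  psi_1 = theta_1 + phi_1 = 0.002 + (0.06) = 0.062
  psi_2 = theta_2 + phi_1 psi_1 = 0.406 + (0.06)(0.062) = 0.40972
Right-hand sides:
  c_0 = sigma^2 (1 + theta_1 psi_1 + theta_2 psi_2) = 2 * (1 + (0.002)(0.062) + (0.406)(0.40972)) = 2 * 1.16647 = 2.332941
  c_1 = sigma^2 (theta_1 + theta_2 psi_1) = 2 * (0.002 + (0.406)(0.062)) = 0.054344
  c_2 = sigma^2 theta_2 = 2 * (0.406) = 0.812
Equations for k = 0 and k = 1 (AR order 1):
  gamma(0) = phi_1 gamma(1) + c_0
  gamma(1) = phi_1 gamma(0) + c_1
Substituting the second into the first: gamma(0) (1 - phi_1^2) = c_0 + phi_1 c_1, so
  gamma(0) = (c_0 + phi_1 c_1) / (1 - phi_1^2) = (2.332941 + (0.06)(0.054344)) / (1 - (0.06)^2) = 2.336201 / 0.9964 = 2.344642.
  gamma(1) = phi_1 gamma(0) + c_1 = (0.06)(2.344642) + (0.054344) = 0.195023.
Therefore gamma(1) = 0.1950 (to 4 decimal places).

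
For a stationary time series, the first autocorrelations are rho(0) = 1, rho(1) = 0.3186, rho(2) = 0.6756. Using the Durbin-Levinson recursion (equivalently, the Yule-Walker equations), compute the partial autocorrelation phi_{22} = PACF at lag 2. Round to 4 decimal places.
\phi_{22} = 0.6390

The PACF at lag k is phi_{kk}, the last component of the solution
to the Yule-Walker system G_k phi = r_k where
  (G_k)_{ij} = rho(|i - j|), (r_k)_i = rho(i), i,j = 1..k.
Equivalently, Durbin-Levinson gives phi_{kk} iteratively:
  phi_{11} = rho(1)
  phi_{kk} = [rho(k) - sum_{j=1..k-1} phi_{k-1,j} rho(k-j)]
            / [1 - sum_{j=1..k-1} phi_{k-1,j} rho(j)],
  phi_{k,j} = phi_{k-1,j} - phi_{kk} phi_{k-1,k-j},  j = 1..k-1.
Step k = 1:
  phi_11 = rho(1) = 0.3186.
Step k = 2:
  phi_22 = [rho(2) - phi_11 rho(1)] / [1 - phi_11 rho(1)] = [0.6756 - (0.3186)(0.3186)] / [1 - (0.3186)(0.3186)]
         = 0.57409404 / 0.89849404 = 0.639.
Therefore phi_{22} = 0.6390.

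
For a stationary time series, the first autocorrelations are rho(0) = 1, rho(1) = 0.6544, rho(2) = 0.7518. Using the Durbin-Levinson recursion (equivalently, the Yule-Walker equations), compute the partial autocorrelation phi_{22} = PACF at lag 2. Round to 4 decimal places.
\phi_{22} = 0.5659

The PACF at lag k is phi_{kk}, the last component of the solution
to the Yule-Walker system G_k phi = r_k where
  (G_k)_{ij} = rho(|i - j|), (r_k)_i = rho(i), i,j = 1..k.
Equivalently, Durbin-Levinson gives phi_{kk} iteratively:
  phi_{11} = rho(1)
  phi_{kk} = [rho(k) - sum_{j=1..k-1} phi_{k-1,j} rho(k-j)]
            / [1 - sum_{j=1..k-1} phi_{k-1,j} rho(j)],
  phi_{k,j} = phi_{k-1,j} - phi_{kk} phi_{k-1,k-j},  j = 1..k-1.
Step k = 1:
  phi_11 = rho(1) = 0.6544.
Step k = 2:
  phi_22 = [rho(2) - phi_11 rho(1)] / [1 - phi_11 rho(1)] = [0.7518 - (0.6544)(0.6544)] / [1 - (0.6544)(0.6544)]
         = 0.32356064 / 0.57176064 = 0.5659.
Therefore phi_{22} = 0.5659.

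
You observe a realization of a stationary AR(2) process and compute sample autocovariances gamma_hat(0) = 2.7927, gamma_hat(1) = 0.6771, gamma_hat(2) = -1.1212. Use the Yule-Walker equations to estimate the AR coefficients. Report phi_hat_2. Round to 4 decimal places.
\hat\phi_{2} = -0.4890

The Yule-Walker equations for an AR(p) process read, in matrix form,
  Gamma_p phi = r_p,   with   (Gamma_p)_{ij} = gamma(|i - j|),
                       (r_p)_i = gamma(i),   i,j = 1..p.
Substitute the sample gammas (Toeplitz matrix and right-hand side of size 2):
  Gamma_p = [[2.7927, 0.6771], [0.6771, 2.7927]]
  r_p     = [0.6771, -1.1212]
Written out:
  2.7927 phi_1 + 0.6771 phi_2 = 0.6771
  0.6771 phi_1 + 2.7927 phi_2 = -1.1212
Solve by Cramer's rule:
  det = gamma(0)^2 - gamma(1)^2 = (2.7927)^2 - (0.6771)^2 = 7.79917329 - 0.45846441 = 7.34070888
  phi_hat_1 = [gamma(1) gamma(0) - gamma(1) gamma(2)] / det = [(0.6771)(2.7927) - (0.6771)(-1.1212)] / 7.34070888 = 2.65010169 / 7.34070888 = 0.361
  phi_hat_2 = [gamma(0) gamma(2) - gamma(1)^2] / det = [(2.7927)(-1.1212) - (0.6771)^2] / 7.34070888 = -3.58963965 / 7.34070888 = -0.489
So phi_hat = [0.3610, -0.4890].
Therefore phi_hat_2 = -0.4890.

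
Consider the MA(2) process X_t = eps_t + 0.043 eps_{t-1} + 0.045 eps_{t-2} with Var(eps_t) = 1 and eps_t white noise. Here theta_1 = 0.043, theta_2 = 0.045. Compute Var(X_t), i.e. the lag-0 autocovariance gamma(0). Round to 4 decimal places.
\gamma(0) = 1.0039

For an MA(q) process X_t = eps_t + sum_i theta_i eps_{t-i} with
Var(eps_t) = sigma^2, the variance is
  gamma(0) = sigma^2 * (1 + sum_i theta_i^2).
  sum_i theta_i^2 = (0.043)^2 + (0.045)^2 = 0.001849 + 0.002025 = 0.003874.
  gamma(0) = 1 * (1 + 0.003874) = 1 * 1.003874 = 1.003874, which rounds to 1.0039.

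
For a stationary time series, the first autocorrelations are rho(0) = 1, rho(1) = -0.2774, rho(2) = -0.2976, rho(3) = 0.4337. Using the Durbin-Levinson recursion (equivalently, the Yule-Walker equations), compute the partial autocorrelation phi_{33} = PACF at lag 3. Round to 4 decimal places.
\phi_{33} = 0.2660

The PACF at lag k is phi_{kk}, the last component of the solution
to the Yule-Walker system G_k phi = r_k where
  (G_k)_{ij} = rho(|i - j|), (r_k)_i = rho(i), i,j = 1..k.
Equivalently, Durbin-Levinson gives phi_{kk} iteratively:
  phi_{11} = rho(1)
  phi_{kk} = [rho(k) - sum_{j=1..k-1} phi_{k-1,j} rho(k-j)]
            / [1 - sum_{j=1..k-1} phi_{k-1,j} rho(j)],
  phi_{k,j} = phi_{k-1,j} - phi_{kk} phi_{k-1,k-j},  j = 1..k-1.
Step k = 1:
  phi_11 = rho(1) = -0.2774.
Step k = 2:
  phi_22 = [rho(2) - phi_11 rho(1)] / [1 - phi_11 rho(1)] = [-0.2976 - (-0.2774)(-0.2774)] / [1 - (-0.2774)(-0.2774)]
         = -0.37455076 / 0.92304924 = -0.405775.
  Update: phi_21 = phi_11 - phi_22 phi_11 = -0.2774 - (-0.405775)(-0.2774) = -0.389962.
Step k = 3:
  phi_33 = [rho(3) - phi_21 rho(2) - phi_22 rho(1)] / [1 - phi_21 rho(1) - phi_22 rho(2)]
    numerator   = 0.4337 - (-0.389962)(-0.2976) - (-0.405775)(-0.2774) = 0.20508515
    denominator = 1 - (-0.389962)(-0.2774) - (-0.405775)(-0.2976) = 0.77106572
  phi_33 = 0.20508515 / 0.77106572 = 0.266.
Therefore phi_{33} = 0.2660.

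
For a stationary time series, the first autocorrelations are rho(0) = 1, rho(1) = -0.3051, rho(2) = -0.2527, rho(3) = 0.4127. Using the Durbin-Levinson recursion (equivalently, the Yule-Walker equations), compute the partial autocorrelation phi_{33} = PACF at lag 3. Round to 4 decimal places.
\phi_{33} = 0.2450

The PACF at lag k is phi_{kk}, the last component of the solution
to the Yule-Walker system G_k phi = r_k where
  (G_k)_{ij} = rho(|i - j|), (r_k)_i = rho(i), i,j = 1..k.
Equivalently, Durbin-Levinson gives phi_{kk} iteratively:
  phi_{11} = rho(1)
  phi_{kk} = [rho(k) - sum_{j=1..k-1} phi_{k-1,j} rho(k-j)]
            / [1 - sum_{j=1..k-1} phi_{k-1,j} rho(j)],
  phi_{k,j} = phi_{k-1,j} - phi_{kk} phi_{k-1,k-j},  j = 1..k-1.
Step k = 1:
  phi_11 = rho(1) = -0.3051.
Step k = 2:
  phi_22 = [rho(2) - phi_11 rho(1)] / [1 - phi_11 rho(1)] = [-0.2527 - (-0.3051)(-0.3051)] / [1 - (-0.3051)(-0.3051)]
         = -0.34578601 / 0.90691399 = -0.381278.
  Update: phi_21 = phi_11 - phi_22 phi_11 = -0.3051 - (-0.381278)(-0.3051) = -0.421428.
Step k = 3:
  phi_33 = [rho(3) - phi_21 rho(2) - phi_22 rho(1)] / [1 - phi_21 rho(1) - phi_22 rho(2)]
    numerator   = 0.4127 - (-0.421428)(-0.2527) - (-0.381278)(-0.3051) = 0.18987739
    denominator = 1 - (-0.421428)(-0.3051) - (-0.381278)(-0.2527) = 0.77507352
  phi_33 = 0.18987739 / 0.77507352 = 0.245.
Therefore phi_{33} = 0.2450.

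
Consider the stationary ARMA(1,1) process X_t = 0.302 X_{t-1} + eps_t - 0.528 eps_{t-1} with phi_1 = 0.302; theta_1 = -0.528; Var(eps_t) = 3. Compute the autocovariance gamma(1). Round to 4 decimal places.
\gamma(1) = -0.6271

Multiply the model equation by X_{t-k} and take expectations. With theta_0 = psi_0 = 1 and psi_j the MA(infinity) weights, this gives
  gamma(k) - sum_i phi_i gamma(k-i) = c_k,
  c_k = sigma^2 * sum_{j=k..q} theta_j psi_{j-k}   (c_k = 0 for k > q),
using gamma(-m) = gamma(m).
psi-weights needed (psi_j = theta_j + sum_i phi_i psi_{j-i}):
  psi_1 = theta_1 + phi_1 = -0.528 + (0.302) = -0.226
Right-hand sides:
  c_0 = sigma^2 (1 + theta_1 psi_1) = 3 * (1 + (-0.528)(-0.226)) = 3 * 1.119328 = 3.357984
  c_1 = sigma^2 theta_1 = 3 * (-0.528) = -1.584
  c_2 = 0
Equations for k = 0 and k = 1 (AR order 1):
  gamma(0) = phi_1 gamma(1) + c_0
  gamma(1) = phi_1 gamma(0) + c_1
Substituting the second into the first: gamma(0) (1 - phi_1^2) = c_0 + phi_1 c_1, so
  gamma(0) = (c_0 + phi_1 c_1) / (1 - phi_1^2) = (3.357984 + (0.302)(-1.584)) / (1 - (0.302)^2) = 2.879616 / 0.908796 = 3.168605.
  gamma(1) = phi_1 gamma(0) + c_1 = (0.302)(3.168605) + (-1.584) = -0.627081.
Therefore gamma(1) = -0.6271 (to 4 decimal places).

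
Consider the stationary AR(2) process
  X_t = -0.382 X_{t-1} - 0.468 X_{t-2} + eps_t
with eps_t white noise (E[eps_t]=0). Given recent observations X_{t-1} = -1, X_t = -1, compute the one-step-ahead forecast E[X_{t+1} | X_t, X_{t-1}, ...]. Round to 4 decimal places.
E[X_{t+1} \mid \mathcal F_t] = 0.8500

For an AR(p) model X_t = c + sum_i phi_i X_{t-i} + eps_t, the
one-step-ahead conditional mean is
  E[X_{t+1} | X_t, ...] = c + sum_i phi_i X_{t+1-i}.
Substitute known values:
  E[X_{t+1} | ...] = (-0.382) * (-1) + (-0.468) * (-1)
                   = 0.8500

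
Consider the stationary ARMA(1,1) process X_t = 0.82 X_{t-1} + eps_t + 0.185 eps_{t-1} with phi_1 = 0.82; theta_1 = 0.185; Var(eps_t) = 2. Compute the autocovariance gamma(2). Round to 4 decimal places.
\gamma(2) = 5.7944

Multiply the model equation by X_{t-k} and take expectations. With theta_0 = psi_0 = 1 and psi_j the MA(infinity) weights, this gives
  gamma(k) - sum_i phi_i gamma(k-i) = c_k,
  c_k = sigma^2 * sum_{j=k..q} theta_j psi_{j-k}   (c_k = 0 for k > q),
using gamma(-m) = gamma(m).
psi-weights needed (psi_j = theta_j + sum_i phi_i psi_{j-i}):
  psi_1 = theta_1 + phi_1 = 0.185 + (0.82) = 1.005
Right-hand sides:
  c_0 = sigma^2 (1 + theta_1 psi_1) = 2 * (1 + (0.185)(1.005)) = 2 * 1.185925 = 2.37185
  c_1 = sigma^2 theta_1 = 2 * (0.185) = 0.37
  c_2 = 0
Equations for k = 0 and k = 1 (AR order 1):
  gamma(0) = phi_1 gamma(1) + c_0
  gamma(1) = phi_1 gamma(0) + c_1
Substituting the second into the first: gamma(0) (1 - phi_1^2) = c_0 + phi_1 c_1, so
  gamma(0) = (c_0 + phi_1 c_1) / (1 - phi_1^2) = (2.37185 + (0.82)(0.37)) / (1 - (0.82)^2) = 2.67525 / 0.3276 = 8.166209.
  gamma(1) = phi_1 gamma(0) + c_1 = (0.82)(8.166209) + (0.37) = 7.066291.
For k = 2 (> q): gamma(2) = phi_1 gamma(1) = (0.82)(7.066291) = 5.794359.
Therefore gamma(2) = 5.7944 (to 4 decimal places).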